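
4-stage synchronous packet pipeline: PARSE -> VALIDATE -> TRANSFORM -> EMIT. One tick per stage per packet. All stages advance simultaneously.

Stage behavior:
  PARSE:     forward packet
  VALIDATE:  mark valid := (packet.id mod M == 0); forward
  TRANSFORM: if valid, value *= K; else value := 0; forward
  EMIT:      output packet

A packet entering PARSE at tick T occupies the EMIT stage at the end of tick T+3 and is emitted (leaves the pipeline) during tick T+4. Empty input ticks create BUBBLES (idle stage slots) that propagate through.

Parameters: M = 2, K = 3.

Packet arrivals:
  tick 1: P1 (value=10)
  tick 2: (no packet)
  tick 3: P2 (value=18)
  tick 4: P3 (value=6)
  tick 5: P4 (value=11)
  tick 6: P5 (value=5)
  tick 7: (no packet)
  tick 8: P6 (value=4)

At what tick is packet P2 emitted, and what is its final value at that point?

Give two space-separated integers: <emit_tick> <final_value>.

Tick 1: [PARSE:P1(v=10,ok=F), VALIDATE:-, TRANSFORM:-, EMIT:-] out:-; in:P1
Tick 2: [PARSE:-, VALIDATE:P1(v=10,ok=F), TRANSFORM:-, EMIT:-] out:-; in:-
Tick 3: [PARSE:P2(v=18,ok=F), VALIDATE:-, TRANSFORM:P1(v=0,ok=F), EMIT:-] out:-; in:P2
Tick 4: [PARSE:P3(v=6,ok=F), VALIDATE:P2(v=18,ok=T), TRANSFORM:-, EMIT:P1(v=0,ok=F)] out:-; in:P3
Tick 5: [PARSE:P4(v=11,ok=F), VALIDATE:P3(v=6,ok=F), TRANSFORM:P2(v=54,ok=T), EMIT:-] out:P1(v=0); in:P4
Tick 6: [PARSE:P5(v=5,ok=F), VALIDATE:P4(v=11,ok=T), TRANSFORM:P3(v=0,ok=F), EMIT:P2(v=54,ok=T)] out:-; in:P5
Tick 7: [PARSE:-, VALIDATE:P5(v=5,ok=F), TRANSFORM:P4(v=33,ok=T), EMIT:P3(v=0,ok=F)] out:P2(v=54); in:-
Tick 8: [PARSE:P6(v=4,ok=F), VALIDATE:-, TRANSFORM:P5(v=0,ok=F), EMIT:P4(v=33,ok=T)] out:P3(v=0); in:P6
Tick 9: [PARSE:-, VALIDATE:P6(v=4,ok=T), TRANSFORM:-, EMIT:P5(v=0,ok=F)] out:P4(v=33); in:-
Tick 10: [PARSE:-, VALIDATE:-, TRANSFORM:P6(v=12,ok=T), EMIT:-] out:P5(v=0); in:-
Tick 11: [PARSE:-, VALIDATE:-, TRANSFORM:-, EMIT:P6(v=12,ok=T)] out:-; in:-
Tick 12: [PARSE:-, VALIDATE:-, TRANSFORM:-, EMIT:-] out:P6(v=12); in:-
P2: arrives tick 3, valid=True (id=2, id%2=0), emit tick 7, final value 54

Answer: 7 54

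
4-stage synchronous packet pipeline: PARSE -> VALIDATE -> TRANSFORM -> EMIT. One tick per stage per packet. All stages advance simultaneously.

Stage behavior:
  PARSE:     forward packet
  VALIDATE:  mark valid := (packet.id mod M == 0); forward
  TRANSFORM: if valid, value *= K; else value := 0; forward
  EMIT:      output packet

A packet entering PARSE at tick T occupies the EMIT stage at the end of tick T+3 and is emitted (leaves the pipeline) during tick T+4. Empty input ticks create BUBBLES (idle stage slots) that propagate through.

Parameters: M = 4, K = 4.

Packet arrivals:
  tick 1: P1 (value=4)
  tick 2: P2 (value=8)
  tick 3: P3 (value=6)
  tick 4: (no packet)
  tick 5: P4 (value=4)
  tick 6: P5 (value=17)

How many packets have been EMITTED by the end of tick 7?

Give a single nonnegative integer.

Tick 1: [PARSE:P1(v=4,ok=F), VALIDATE:-, TRANSFORM:-, EMIT:-] out:-; in:P1
Tick 2: [PARSE:P2(v=8,ok=F), VALIDATE:P1(v=4,ok=F), TRANSFORM:-, EMIT:-] out:-; in:P2
Tick 3: [PARSE:P3(v=6,ok=F), VALIDATE:P2(v=8,ok=F), TRANSFORM:P1(v=0,ok=F), EMIT:-] out:-; in:P3
Tick 4: [PARSE:-, VALIDATE:P3(v=6,ok=F), TRANSFORM:P2(v=0,ok=F), EMIT:P1(v=0,ok=F)] out:-; in:-
Tick 5: [PARSE:P4(v=4,ok=F), VALIDATE:-, TRANSFORM:P3(v=0,ok=F), EMIT:P2(v=0,ok=F)] out:P1(v=0); in:P4
Tick 6: [PARSE:P5(v=17,ok=F), VALIDATE:P4(v=4,ok=T), TRANSFORM:-, EMIT:P3(v=0,ok=F)] out:P2(v=0); in:P5
Tick 7: [PARSE:-, VALIDATE:P5(v=17,ok=F), TRANSFORM:P4(v=16,ok=T), EMIT:-] out:P3(v=0); in:-
Emitted by tick 7: ['P1', 'P2', 'P3']

Answer: 3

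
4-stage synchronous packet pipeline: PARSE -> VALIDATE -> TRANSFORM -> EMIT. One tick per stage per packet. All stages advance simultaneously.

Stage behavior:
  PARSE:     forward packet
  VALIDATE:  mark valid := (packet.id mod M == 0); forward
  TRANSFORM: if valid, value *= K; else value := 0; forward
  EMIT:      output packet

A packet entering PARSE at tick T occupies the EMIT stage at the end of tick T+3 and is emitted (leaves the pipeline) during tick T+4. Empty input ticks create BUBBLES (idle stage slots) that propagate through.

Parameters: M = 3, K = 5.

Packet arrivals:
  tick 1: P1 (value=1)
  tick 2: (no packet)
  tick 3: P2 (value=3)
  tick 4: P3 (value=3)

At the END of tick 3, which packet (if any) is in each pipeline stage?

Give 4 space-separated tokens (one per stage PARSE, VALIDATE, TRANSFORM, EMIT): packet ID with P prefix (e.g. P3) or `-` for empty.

Answer: P2 - P1 -

Derivation:
Tick 1: [PARSE:P1(v=1,ok=F), VALIDATE:-, TRANSFORM:-, EMIT:-] out:-; in:P1
Tick 2: [PARSE:-, VALIDATE:P1(v=1,ok=F), TRANSFORM:-, EMIT:-] out:-; in:-
Tick 3: [PARSE:P2(v=3,ok=F), VALIDATE:-, TRANSFORM:P1(v=0,ok=F), EMIT:-] out:-; in:P2
At end of tick 3: ['P2', '-', 'P1', '-']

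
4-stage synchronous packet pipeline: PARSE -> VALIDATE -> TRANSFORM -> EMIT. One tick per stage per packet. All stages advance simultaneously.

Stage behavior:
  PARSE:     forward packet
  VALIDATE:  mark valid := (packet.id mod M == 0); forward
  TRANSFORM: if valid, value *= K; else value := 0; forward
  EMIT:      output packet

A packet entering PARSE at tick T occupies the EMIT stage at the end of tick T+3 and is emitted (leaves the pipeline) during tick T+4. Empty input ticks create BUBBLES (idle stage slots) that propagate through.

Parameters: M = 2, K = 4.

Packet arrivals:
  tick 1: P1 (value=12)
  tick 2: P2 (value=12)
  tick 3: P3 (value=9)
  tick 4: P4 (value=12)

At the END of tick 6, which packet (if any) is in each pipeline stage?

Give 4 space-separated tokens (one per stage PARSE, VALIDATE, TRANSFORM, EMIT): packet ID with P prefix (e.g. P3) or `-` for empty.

Answer: - - P4 P3

Derivation:
Tick 1: [PARSE:P1(v=12,ok=F), VALIDATE:-, TRANSFORM:-, EMIT:-] out:-; in:P1
Tick 2: [PARSE:P2(v=12,ok=F), VALIDATE:P1(v=12,ok=F), TRANSFORM:-, EMIT:-] out:-; in:P2
Tick 3: [PARSE:P3(v=9,ok=F), VALIDATE:P2(v=12,ok=T), TRANSFORM:P1(v=0,ok=F), EMIT:-] out:-; in:P3
Tick 4: [PARSE:P4(v=12,ok=F), VALIDATE:P3(v=9,ok=F), TRANSFORM:P2(v=48,ok=T), EMIT:P1(v=0,ok=F)] out:-; in:P4
Tick 5: [PARSE:-, VALIDATE:P4(v=12,ok=T), TRANSFORM:P3(v=0,ok=F), EMIT:P2(v=48,ok=T)] out:P1(v=0); in:-
Tick 6: [PARSE:-, VALIDATE:-, TRANSFORM:P4(v=48,ok=T), EMIT:P3(v=0,ok=F)] out:P2(v=48); in:-
At end of tick 6: ['-', '-', 'P4', 'P3']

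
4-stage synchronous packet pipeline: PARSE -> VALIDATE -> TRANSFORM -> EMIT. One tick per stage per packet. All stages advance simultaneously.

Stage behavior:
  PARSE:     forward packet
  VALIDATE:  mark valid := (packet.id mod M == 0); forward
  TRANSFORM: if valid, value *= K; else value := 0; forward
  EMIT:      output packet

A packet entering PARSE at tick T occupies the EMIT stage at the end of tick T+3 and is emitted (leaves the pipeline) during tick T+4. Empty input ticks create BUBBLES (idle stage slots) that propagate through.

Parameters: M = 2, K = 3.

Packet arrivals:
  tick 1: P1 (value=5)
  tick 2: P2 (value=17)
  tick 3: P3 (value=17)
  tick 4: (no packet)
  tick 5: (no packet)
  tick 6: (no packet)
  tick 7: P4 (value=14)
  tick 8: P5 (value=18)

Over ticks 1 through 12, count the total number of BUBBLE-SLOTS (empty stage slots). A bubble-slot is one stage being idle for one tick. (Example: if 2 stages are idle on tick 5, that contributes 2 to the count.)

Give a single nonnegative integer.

Tick 1: [PARSE:P1(v=5,ok=F), VALIDATE:-, TRANSFORM:-, EMIT:-] out:-; bubbles=3
Tick 2: [PARSE:P2(v=17,ok=F), VALIDATE:P1(v=5,ok=F), TRANSFORM:-, EMIT:-] out:-; bubbles=2
Tick 3: [PARSE:P3(v=17,ok=F), VALIDATE:P2(v=17,ok=T), TRANSFORM:P1(v=0,ok=F), EMIT:-] out:-; bubbles=1
Tick 4: [PARSE:-, VALIDATE:P3(v=17,ok=F), TRANSFORM:P2(v=51,ok=T), EMIT:P1(v=0,ok=F)] out:-; bubbles=1
Tick 5: [PARSE:-, VALIDATE:-, TRANSFORM:P3(v=0,ok=F), EMIT:P2(v=51,ok=T)] out:P1(v=0); bubbles=2
Tick 6: [PARSE:-, VALIDATE:-, TRANSFORM:-, EMIT:P3(v=0,ok=F)] out:P2(v=51); bubbles=3
Tick 7: [PARSE:P4(v=14,ok=F), VALIDATE:-, TRANSFORM:-, EMIT:-] out:P3(v=0); bubbles=3
Tick 8: [PARSE:P5(v=18,ok=F), VALIDATE:P4(v=14,ok=T), TRANSFORM:-, EMIT:-] out:-; bubbles=2
Tick 9: [PARSE:-, VALIDATE:P5(v=18,ok=F), TRANSFORM:P4(v=42,ok=T), EMIT:-] out:-; bubbles=2
Tick 10: [PARSE:-, VALIDATE:-, TRANSFORM:P5(v=0,ok=F), EMIT:P4(v=42,ok=T)] out:-; bubbles=2
Tick 11: [PARSE:-, VALIDATE:-, TRANSFORM:-, EMIT:P5(v=0,ok=F)] out:P4(v=42); bubbles=3
Tick 12: [PARSE:-, VALIDATE:-, TRANSFORM:-, EMIT:-] out:P5(v=0); bubbles=4
Total bubble-slots: 28

Answer: 28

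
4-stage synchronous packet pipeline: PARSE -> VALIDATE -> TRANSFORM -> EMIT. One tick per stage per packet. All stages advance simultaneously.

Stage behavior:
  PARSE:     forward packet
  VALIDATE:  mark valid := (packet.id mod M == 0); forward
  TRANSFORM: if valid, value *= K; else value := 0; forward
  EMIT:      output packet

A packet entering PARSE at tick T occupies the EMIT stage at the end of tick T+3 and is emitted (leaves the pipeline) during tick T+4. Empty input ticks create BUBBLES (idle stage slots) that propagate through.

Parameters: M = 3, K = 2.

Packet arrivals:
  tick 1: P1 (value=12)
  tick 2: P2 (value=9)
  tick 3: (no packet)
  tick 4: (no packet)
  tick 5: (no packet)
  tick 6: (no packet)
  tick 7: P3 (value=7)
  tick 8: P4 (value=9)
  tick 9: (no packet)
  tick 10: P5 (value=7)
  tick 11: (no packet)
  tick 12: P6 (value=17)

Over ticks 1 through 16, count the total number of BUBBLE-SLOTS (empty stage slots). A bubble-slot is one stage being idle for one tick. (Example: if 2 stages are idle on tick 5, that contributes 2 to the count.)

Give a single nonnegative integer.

Tick 1: [PARSE:P1(v=12,ok=F), VALIDATE:-, TRANSFORM:-, EMIT:-] out:-; bubbles=3
Tick 2: [PARSE:P2(v=9,ok=F), VALIDATE:P1(v=12,ok=F), TRANSFORM:-, EMIT:-] out:-; bubbles=2
Tick 3: [PARSE:-, VALIDATE:P2(v=9,ok=F), TRANSFORM:P1(v=0,ok=F), EMIT:-] out:-; bubbles=2
Tick 4: [PARSE:-, VALIDATE:-, TRANSFORM:P2(v=0,ok=F), EMIT:P1(v=0,ok=F)] out:-; bubbles=2
Tick 5: [PARSE:-, VALIDATE:-, TRANSFORM:-, EMIT:P2(v=0,ok=F)] out:P1(v=0); bubbles=3
Tick 6: [PARSE:-, VALIDATE:-, TRANSFORM:-, EMIT:-] out:P2(v=0); bubbles=4
Tick 7: [PARSE:P3(v=7,ok=F), VALIDATE:-, TRANSFORM:-, EMIT:-] out:-; bubbles=3
Tick 8: [PARSE:P4(v=9,ok=F), VALIDATE:P3(v=7,ok=T), TRANSFORM:-, EMIT:-] out:-; bubbles=2
Tick 9: [PARSE:-, VALIDATE:P4(v=9,ok=F), TRANSFORM:P3(v=14,ok=T), EMIT:-] out:-; bubbles=2
Tick 10: [PARSE:P5(v=7,ok=F), VALIDATE:-, TRANSFORM:P4(v=0,ok=F), EMIT:P3(v=14,ok=T)] out:-; bubbles=1
Tick 11: [PARSE:-, VALIDATE:P5(v=7,ok=F), TRANSFORM:-, EMIT:P4(v=0,ok=F)] out:P3(v=14); bubbles=2
Tick 12: [PARSE:P6(v=17,ok=F), VALIDATE:-, TRANSFORM:P5(v=0,ok=F), EMIT:-] out:P4(v=0); bubbles=2
Tick 13: [PARSE:-, VALIDATE:P6(v=17,ok=T), TRANSFORM:-, EMIT:P5(v=0,ok=F)] out:-; bubbles=2
Tick 14: [PARSE:-, VALIDATE:-, TRANSFORM:P6(v=34,ok=T), EMIT:-] out:P5(v=0); bubbles=3
Tick 15: [PARSE:-, VALIDATE:-, TRANSFORM:-, EMIT:P6(v=34,ok=T)] out:-; bubbles=3
Tick 16: [PARSE:-, VALIDATE:-, TRANSFORM:-, EMIT:-] out:P6(v=34); bubbles=4
Total bubble-slots: 40

Answer: 40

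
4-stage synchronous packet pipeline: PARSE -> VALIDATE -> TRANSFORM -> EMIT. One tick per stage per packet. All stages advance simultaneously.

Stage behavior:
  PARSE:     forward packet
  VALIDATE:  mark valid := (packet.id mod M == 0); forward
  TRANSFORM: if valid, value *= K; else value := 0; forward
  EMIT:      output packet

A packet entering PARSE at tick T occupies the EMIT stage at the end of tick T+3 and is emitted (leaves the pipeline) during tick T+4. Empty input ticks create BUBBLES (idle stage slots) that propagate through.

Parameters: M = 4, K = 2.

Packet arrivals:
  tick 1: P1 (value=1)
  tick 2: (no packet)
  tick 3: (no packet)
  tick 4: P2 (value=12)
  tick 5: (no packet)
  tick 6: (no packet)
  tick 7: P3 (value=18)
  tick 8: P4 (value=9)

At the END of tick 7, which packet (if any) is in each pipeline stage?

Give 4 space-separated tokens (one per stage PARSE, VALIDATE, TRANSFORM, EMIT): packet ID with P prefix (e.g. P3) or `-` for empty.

Tick 1: [PARSE:P1(v=1,ok=F), VALIDATE:-, TRANSFORM:-, EMIT:-] out:-; in:P1
Tick 2: [PARSE:-, VALIDATE:P1(v=1,ok=F), TRANSFORM:-, EMIT:-] out:-; in:-
Tick 3: [PARSE:-, VALIDATE:-, TRANSFORM:P1(v=0,ok=F), EMIT:-] out:-; in:-
Tick 4: [PARSE:P2(v=12,ok=F), VALIDATE:-, TRANSFORM:-, EMIT:P1(v=0,ok=F)] out:-; in:P2
Tick 5: [PARSE:-, VALIDATE:P2(v=12,ok=F), TRANSFORM:-, EMIT:-] out:P1(v=0); in:-
Tick 6: [PARSE:-, VALIDATE:-, TRANSFORM:P2(v=0,ok=F), EMIT:-] out:-; in:-
Tick 7: [PARSE:P3(v=18,ok=F), VALIDATE:-, TRANSFORM:-, EMIT:P2(v=0,ok=F)] out:-; in:P3
At end of tick 7: ['P3', '-', '-', 'P2']

Answer: P3 - - P2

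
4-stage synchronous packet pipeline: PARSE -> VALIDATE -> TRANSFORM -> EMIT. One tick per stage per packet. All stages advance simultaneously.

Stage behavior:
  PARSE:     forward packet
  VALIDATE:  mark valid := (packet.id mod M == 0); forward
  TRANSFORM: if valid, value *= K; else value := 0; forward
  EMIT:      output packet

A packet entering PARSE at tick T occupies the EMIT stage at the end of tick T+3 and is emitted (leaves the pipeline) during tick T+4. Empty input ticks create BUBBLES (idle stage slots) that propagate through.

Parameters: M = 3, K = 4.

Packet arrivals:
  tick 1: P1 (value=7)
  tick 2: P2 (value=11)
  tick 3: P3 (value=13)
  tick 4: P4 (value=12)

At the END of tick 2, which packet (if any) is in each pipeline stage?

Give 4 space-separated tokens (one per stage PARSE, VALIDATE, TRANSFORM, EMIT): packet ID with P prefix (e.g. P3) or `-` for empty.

Answer: P2 P1 - -

Derivation:
Tick 1: [PARSE:P1(v=7,ok=F), VALIDATE:-, TRANSFORM:-, EMIT:-] out:-; in:P1
Tick 2: [PARSE:P2(v=11,ok=F), VALIDATE:P1(v=7,ok=F), TRANSFORM:-, EMIT:-] out:-; in:P2
At end of tick 2: ['P2', 'P1', '-', '-']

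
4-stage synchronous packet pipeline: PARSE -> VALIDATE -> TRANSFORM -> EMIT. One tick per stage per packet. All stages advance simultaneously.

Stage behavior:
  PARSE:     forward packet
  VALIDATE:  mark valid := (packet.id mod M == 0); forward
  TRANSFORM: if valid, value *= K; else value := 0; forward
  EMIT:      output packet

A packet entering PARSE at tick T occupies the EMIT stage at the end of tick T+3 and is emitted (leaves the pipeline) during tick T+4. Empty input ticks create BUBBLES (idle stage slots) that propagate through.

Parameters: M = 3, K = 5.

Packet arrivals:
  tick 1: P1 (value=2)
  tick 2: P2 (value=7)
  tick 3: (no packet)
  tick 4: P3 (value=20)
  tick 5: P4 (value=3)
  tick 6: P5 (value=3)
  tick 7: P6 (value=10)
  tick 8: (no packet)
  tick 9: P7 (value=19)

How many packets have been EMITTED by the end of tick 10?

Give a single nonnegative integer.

Answer: 5

Derivation:
Tick 1: [PARSE:P1(v=2,ok=F), VALIDATE:-, TRANSFORM:-, EMIT:-] out:-; in:P1
Tick 2: [PARSE:P2(v=7,ok=F), VALIDATE:P1(v=2,ok=F), TRANSFORM:-, EMIT:-] out:-; in:P2
Tick 3: [PARSE:-, VALIDATE:P2(v=7,ok=F), TRANSFORM:P1(v=0,ok=F), EMIT:-] out:-; in:-
Tick 4: [PARSE:P3(v=20,ok=F), VALIDATE:-, TRANSFORM:P2(v=0,ok=F), EMIT:P1(v=0,ok=F)] out:-; in:P3
Tick 5: [PARSE:P4(v=3,ok=F), VALIDATE:P3(v=20,ok=T), TRANSFORM:-, EMIT:P2(v=0,ok=F)] out:P1(v=0); in:P4
Tick 6: [PARSE:P5(v=3,ok=F), VALIDATE:P4(v=3,ok=F), TRANSFORM:P3(v=100,ok=T), EMIT:-] out:P2(v=0); in:P5
Tick 7: [PARSE:P6(v=10,ok=F), VALIDATE:P5(v=3,ok=F), TRANSFORM:P4(v=0,ok=F), EMIT:P3(v=100,ok=T)] out:-; in:P6
Tick 8: [PARSE:-, VALIDATE:P6(v=10,ok=T), TRANSFORM:P5(v=0,ok=F), EMIT:P4(v=0,ok=F)] out:P3(v=100); in:-
Tick 9: [PARSE:P7(v=19,ok=F), VALIDATE:-, TRANSFORM:P6(v=50,ok=T), EMIT:P5(v=0,ok=F)] out:P4(v=0); in:P7
Tick 10: [PARSE:-, VALIDATE:P7(v=19,ok=F), TRANSFORM:-, EMIT:P6(v=50,ok=T)] out:P5(v=0); in:-
Emitted by tick 10: ['P1', 'P2', 'P3', 'P4', 'P5']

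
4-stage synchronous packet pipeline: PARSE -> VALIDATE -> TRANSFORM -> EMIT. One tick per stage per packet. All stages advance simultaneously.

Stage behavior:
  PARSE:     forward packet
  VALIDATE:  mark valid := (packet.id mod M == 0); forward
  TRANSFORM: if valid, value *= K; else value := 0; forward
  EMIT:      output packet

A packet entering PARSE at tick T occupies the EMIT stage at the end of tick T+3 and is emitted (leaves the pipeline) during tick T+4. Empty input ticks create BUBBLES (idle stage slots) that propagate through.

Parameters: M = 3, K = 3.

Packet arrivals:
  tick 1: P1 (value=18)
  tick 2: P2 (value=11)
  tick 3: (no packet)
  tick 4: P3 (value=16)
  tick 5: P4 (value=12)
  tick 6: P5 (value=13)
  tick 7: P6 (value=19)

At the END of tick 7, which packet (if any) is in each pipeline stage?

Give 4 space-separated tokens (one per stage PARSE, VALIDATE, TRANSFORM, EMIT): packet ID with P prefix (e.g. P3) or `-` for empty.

Answer: P6 P5 P4 P3

Derivation:
Tick 1: [PARSE:P1(v=18,ok=F), VALIDATE:-, TRANSFORM:-, EMIT:-] out:-; in:P1
Tick 2: [PARSE:P2(v=11,ok=F), VALIDATE:P1(v=18,ok=F), TRANSFORM:-, EMIT:-] out:-; in:P2
Tick 3: [PARSE:-, VALIDATE:P2(v=11,ok=F), TRANSFORM:P1(v=0,ok=F), EMIT:-] out:-; in:-
Tick 4: [PARSE:P3(v=16,ok=F), VALIDATE:-, TRANSFORM:P2(v=0,ok=F), EMIT:P1(v=0,ok=F)] out:-; in:P3
Tick 5: [PARSE:P4(v=12,ok=F), VALIDATE:P3(v=16,ok=T), TRANSFORM:-, EMIT:P2(v=0,ok=F)] out:P1(v=0); in:P4
Tick 6: [PARSE:P5(v=13,ok=F), VALIDATE:P4(v=12,ok=F), TRANSFORM:P3(v=48,ok=T), EMIT:-] out:P2(v=0); in:P5
Tick 7: [PARSE:P6(v=19,ok=F), VALIDATE:P5(v=13,ok=F), TRANSFORM:P4(v=0,ok=F), EMIT:P3(v=48,ok=T)] out:-; in:P6
At end of tick 7: ['P6', 'P5', 'P4', 'P3']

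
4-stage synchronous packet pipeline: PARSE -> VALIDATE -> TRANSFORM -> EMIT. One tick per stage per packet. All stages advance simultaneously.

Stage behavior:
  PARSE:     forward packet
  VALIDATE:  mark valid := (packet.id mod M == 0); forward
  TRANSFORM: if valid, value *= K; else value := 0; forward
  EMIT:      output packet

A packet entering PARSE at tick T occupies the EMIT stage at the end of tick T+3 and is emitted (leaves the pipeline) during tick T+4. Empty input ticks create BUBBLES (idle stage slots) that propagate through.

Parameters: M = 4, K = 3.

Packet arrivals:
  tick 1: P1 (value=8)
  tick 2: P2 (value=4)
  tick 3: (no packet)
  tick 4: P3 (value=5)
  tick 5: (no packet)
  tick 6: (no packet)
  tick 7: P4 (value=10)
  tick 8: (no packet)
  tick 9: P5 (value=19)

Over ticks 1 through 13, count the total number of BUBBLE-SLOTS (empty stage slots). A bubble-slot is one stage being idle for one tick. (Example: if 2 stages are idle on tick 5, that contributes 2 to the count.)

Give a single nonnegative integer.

Tick 1: [PARSE:P1(v=8,ok=F), VALIDATE:-, TRANSFORM:-, EMIT:-] out:-; bubbles=3
Tick 2: [PARSE:P2(v=4,ok=F), VALIDATE:P1(v=8,ok=F), TRANSFORM:-, EMIT:-] out:-; bubbles=2
Tick 3: [PARSE:-, VALIDATE:P2(v=4,ok=F), TRANSFORM:P1(v=0,ok=F), EMIT:-] out:-; bubbles=2
Tick 4: [PARSE:P3(v=5,ok=F), VALIDATE:-, TRANSFORM:P2(v=0,ok=F), EMIT:P1(v=0,ok=F)] out:-; bubbles=1
Tick 5: [PARSE:-, VALIDATE:P3(v=5,ok=F), TRANSFORM:-, EMIT:P2(v=0,ok=F)] out:P1(v=0); bubbles=2
Tick 6: [PARSE:-, VALIDATE:-, TRANSFORM:P3(v=0,ok=F), EMIT:-] out:P2(v=0); bubbles=3
Tick 7: [PARSE:P4(v=10,ok=F), VALIDATE:-, TRANSFORM:-, EMIT:P3(v=0,ok=F)] out:-; bubbles=2
Tick 8: [PARSE:-, VALIDATE:P4(v=10,ok=T), TRANSFORM:-, EMIT:-] out:P3(v=0); bubbles=3
Tick 9: [PARSE:P5(v=19,ok=F), VALIDATE:-, TRANSFORM:P4(v=30,ok=T), EMIT:-] out:-; bubbles=2
Tick 10: [PARSE:-, VALIDATE:P5(v=19,ok=F), TRANSFORM:-, EMIT:P4(v=30,ok=T)] out:-; bubbles=2
Tick 11: [PARSE:-, VALIDATE:-, TRANSFORM:P5(v=0,ok=F), EMIT:-] out:P4(v=30); bubbles=3
Tick 12: [PARSE:-, VALIDATE:-, TRANSFORM:-, EMIT:P5(v=0,ok=F)] out:-; bubbles=3
Tick 13: [PARSE:-, VALIDATE:-, TRANSFORM:-, EMIT:-] out:P5(v=0); bubbles=4
Total bubble-slots: 32

Answer: 32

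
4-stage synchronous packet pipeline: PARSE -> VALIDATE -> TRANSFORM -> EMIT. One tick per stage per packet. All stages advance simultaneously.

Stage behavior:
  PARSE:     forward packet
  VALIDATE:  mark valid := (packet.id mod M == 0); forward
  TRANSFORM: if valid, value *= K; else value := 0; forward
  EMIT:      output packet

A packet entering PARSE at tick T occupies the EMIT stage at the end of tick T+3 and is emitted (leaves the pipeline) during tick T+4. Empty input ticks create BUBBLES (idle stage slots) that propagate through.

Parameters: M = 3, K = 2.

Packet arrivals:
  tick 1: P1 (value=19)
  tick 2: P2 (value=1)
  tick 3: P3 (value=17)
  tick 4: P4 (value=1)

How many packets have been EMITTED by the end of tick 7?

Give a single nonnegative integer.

Tick 1: [PARSE:P1(v=19,ok=F), VALIDATE:-, TRANSFORM:-, EMIT:-] out:-; in:P1
Tick 2: [PARSE:P2(v=1,ok=F), VALIDATE:P1(v=19,ok=F), TRANSFORM:-, EMIT:-] out:-; in:P2
Tick 3: [PARSE:P3(v=17,ok=F), VALIDATE:P2(v=1,ok=F), TRANSFORM:P1(v=0,ok=F), EMIT:-] out:-; in:P3
Tick 4: [PARSE:P4(v=1,ok=F), VALIDATE:P3(v=17,ok=T), TRANSFORM:P2(v=0,ok=F), EMIT:P1(v=0,ok=F)] out:-; in:P4
Tick 5: [PARSE:-, VALIDATE:P4(v=1,ok=F), TRANSFORM:P3(v=34,ok=T), EMIT:P2(v=0,ok=F)] out:P1(v=0); in:-
Tick 6: [PARSE:-, VALIDATE:-, TRANSFORM:P4(v=0,ok=F), EMIT:P3(v=34,ok=T)] out:P2(v=0); in:-
Tick 7: [PARSE:-, VALIDATE:-, TRANSFORM:-, EMIT:P4(v=0,ok=F)] out:P3(v=34); in:-
Emitted by tick 7: ['P1', 'P2', 'P3']

Answer: 3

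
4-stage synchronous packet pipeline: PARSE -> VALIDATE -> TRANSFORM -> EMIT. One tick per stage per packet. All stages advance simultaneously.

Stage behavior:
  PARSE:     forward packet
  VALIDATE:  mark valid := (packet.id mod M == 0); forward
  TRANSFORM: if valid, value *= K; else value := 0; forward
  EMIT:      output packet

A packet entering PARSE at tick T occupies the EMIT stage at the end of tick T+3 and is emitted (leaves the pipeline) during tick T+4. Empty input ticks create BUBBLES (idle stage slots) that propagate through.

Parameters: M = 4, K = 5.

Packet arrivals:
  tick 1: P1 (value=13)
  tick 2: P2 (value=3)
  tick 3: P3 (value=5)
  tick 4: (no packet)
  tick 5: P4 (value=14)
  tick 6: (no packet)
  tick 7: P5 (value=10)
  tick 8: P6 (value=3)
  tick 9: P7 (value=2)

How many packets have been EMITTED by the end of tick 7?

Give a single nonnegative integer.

Answer: 3

Derivation:
Tick 1: [PARSE:P1(v=13,ok=F), VALIDATE:-, TRANSFORM:-, EMIT:-] out:-; in:P1
Tick 2: [PARSE:P2(v=3,ok=F), VALIDATE:P1(v=13,ok=F), TRANSFORM:-, EMIT:-] out:-; in:P2
Tick 3: [PARSE:P3(v=5,ok=F), VALIDATE:P2(v=3,ok=F), TRANSFORM:P1(v=0,ok=F), EMIT:-] out:-; in:P3
Tick 4: [PARSE:-, VALIDATE:P3(v=5,ok=F), TRANSFORM:P2(v=0,ok=F), EMIT:P1(v=0,ok=F)] out:-; in:-
Tick 5: [PARSE:P4(v=14,ok=F), VALIDATE:-, TRANSFORM:P3(v=0,ok=F), EMIT:P2(v=0,ok=F)] out:P1(v=0); in:P4
Tick 6: [PARSE:-, VALIDATE:P4(v=14,ok=T), TRANSFORM:-, EMIT:P3(v=0,ok=F)] out:P2(v=0); in:-
Tick 7: [PARSE:P5(v=10,ok=F), VALIDATE:-, TRANSFORM:P4(v=70,ok=T), EMIT:-] out:P3(v=0); in:P5
Emitted by tick 7: ['P1', 'P2', 'P3']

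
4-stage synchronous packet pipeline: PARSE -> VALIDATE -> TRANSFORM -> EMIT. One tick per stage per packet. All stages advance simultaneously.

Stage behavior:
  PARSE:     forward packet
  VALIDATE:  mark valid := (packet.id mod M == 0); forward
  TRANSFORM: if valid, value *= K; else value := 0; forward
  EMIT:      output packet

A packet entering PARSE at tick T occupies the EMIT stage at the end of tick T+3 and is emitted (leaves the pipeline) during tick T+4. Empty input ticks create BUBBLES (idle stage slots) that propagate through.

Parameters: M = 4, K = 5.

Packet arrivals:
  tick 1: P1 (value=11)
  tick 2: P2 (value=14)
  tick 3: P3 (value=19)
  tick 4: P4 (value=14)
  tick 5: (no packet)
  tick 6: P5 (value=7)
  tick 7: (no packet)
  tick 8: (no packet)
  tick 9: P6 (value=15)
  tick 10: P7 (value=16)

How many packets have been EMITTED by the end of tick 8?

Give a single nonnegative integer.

Tick 1: [PARSE:P1(v=11,ok=F), VALIDATE:-, TRANSFORM:-, EMIT:-] out:-; in:P1
Tick 2: [PARSE:P2(v=14,ok=F), VALIDATE:P1(v=11,ok=F), TRANSFORM:-, EMIT:-] out:-; in:P2
Tick 3: [PARSE:P3(v=19,ok=F), VALIDATE:P2(v=14,ok=F), TRANSFORM:P1(v=0,ok=F), EMIT:-] out:-; in:P3
Tick 4: [PARSE:P4(v=14,ok=F), VALIDATE:P3(v=19,ok=F), TRANSFORM:P2(v=0,ok=F), EMIT:P1(v=0,ok=F)] out:-; in:P4
Tick 5: [PARSE:-, VALIDATE:P4(v=14,ok=T), TRANSFORM:P3(v=0,ok=F), EMIT:P2(v=0,ok=F)] out:P1(v=0); in:-
Tick 6: [PARSE:P5(v=7,ok=F), VALIDATE:-, TRANSFORM:P4(v=70,ok=T), EMIT:P3(v=0,ok=F)] out:P2(v=0); in:P5
Tick 7: [PARSE:-, VALIDATE:P5(v=7,ok=F), TRANSFORM:-, EMIT:P4(v=70,ok=T)] out:P3(v=0); in:-
Tick 8: [PARSE:-, VALIDATE:-, TRANSFORM:P5(v=0,ok=F), EMIT:-] out:P4(v=70); in:-
Emitted by tick 8: ['P1', 'P2', 'P3', 'P4']

Answer: 4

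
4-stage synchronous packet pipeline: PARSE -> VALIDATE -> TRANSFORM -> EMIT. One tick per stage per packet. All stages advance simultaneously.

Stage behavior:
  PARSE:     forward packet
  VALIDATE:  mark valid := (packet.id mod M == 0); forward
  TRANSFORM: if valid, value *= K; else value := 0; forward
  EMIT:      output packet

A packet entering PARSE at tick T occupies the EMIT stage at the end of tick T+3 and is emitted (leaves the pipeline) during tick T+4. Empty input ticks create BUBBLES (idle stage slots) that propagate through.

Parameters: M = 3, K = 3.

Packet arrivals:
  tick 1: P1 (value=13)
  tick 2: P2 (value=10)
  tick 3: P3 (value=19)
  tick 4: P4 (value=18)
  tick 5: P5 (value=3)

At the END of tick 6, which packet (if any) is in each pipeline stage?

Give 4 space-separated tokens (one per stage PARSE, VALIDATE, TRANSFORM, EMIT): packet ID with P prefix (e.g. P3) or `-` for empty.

Tick 1: [PARSE:P1(v=13,ok=F), VALIDATE:-, TRANSFORM:-, EMIT:-] out:-; in:P1
Tick 2: [PARSE:P2(v=10,ok=F), VALIDATE:P1(v=13,ok=F), TRANSFORM:-, EMIT:-] out:-; in:P2
Tick 3: [PARSE:P3(v=19,ok=F), VALIDATE:P2(v=10,ok=F), TRANSFORM:P1(v=0,ok=F), EMIT:-] out:-; in:P3
Tick 4: [PARSE:P4(v=18,ok=F), VALIDATE:P3(v=19,ok=T), TRANSFORM:P2(v=0,ok=F), EMIT:P1(v=0,ok=F)] out:-; in:P4
Tick 5: [PARSE:P5(v=3,ok=F), VALIDATE:P4(v=18,ok=F), TRANSFORM:P3(v=57,ok=T), EMIT:P2(v=0,ok=F)] out:P1(v=0); in:P5
Tick 6: [PARSE:-, VALIDATE:P5(v=3,ok=F), TRANSFORM:P4(v=0,ok=F), EMIT:P3(v=57,ok=T)] out:P2(v=0); in:-
At end of tick 6: ['-', 'P5', 'P4', 'P3']

Answer: - P5 P4 P3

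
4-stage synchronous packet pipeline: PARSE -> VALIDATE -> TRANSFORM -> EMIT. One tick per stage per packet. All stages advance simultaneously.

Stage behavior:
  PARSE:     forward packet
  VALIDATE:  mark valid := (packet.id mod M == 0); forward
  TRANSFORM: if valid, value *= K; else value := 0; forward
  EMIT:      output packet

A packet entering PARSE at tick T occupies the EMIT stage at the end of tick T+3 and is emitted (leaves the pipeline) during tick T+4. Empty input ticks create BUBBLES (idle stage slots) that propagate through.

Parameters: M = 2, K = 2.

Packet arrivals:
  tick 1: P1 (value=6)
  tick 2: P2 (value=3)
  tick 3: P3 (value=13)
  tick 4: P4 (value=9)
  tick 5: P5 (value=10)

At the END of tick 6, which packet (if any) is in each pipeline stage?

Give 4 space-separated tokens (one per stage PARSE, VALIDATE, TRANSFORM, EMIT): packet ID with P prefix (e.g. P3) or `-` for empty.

Answer: - P5 P4 P3

Derivation:
Tick 1: [PARSE:P1(v=6,ok=F), VALIDATE:-, TRANSFORM:-, EMIT:-] out:-; in:P1
Tick 2: [PARSE:P2(v=3,ok=F), VALIDATE:P1(v=6,ok=F), TRANSFORM:-, EMIT:-] out:-; in:P2
Tick 3: [PARSE:P3(v=13,ok=F), VALIDATE:P2(v=3,ok=T), TRANSFORM:P1(v=0,ok=F), EMIT:-] out:-; in:P3
Tick 4: [PARSE:P4(v=9,ok=F), VALIDATE:P3(v=13,ok=F), TRANSFORM:P2(v=6,ok=T), EMIT:P1(v=0,ok=F)] out:-; in:P4
Tick 5: [PARSE:P5(v=10,ok=F), VALIDATE:P4(v=9,ok=T), TRANSFORM:P3(v=0,ok=F), EMIT:P2(v=6,ok=T)] out:P1(v=0); in:P5
Tick 6: [PARSE:-, VALIDATE:P5(v=10,ok=F), TRANSFORM:P4(v=18,ok=T), EMIT:P3(v=0,ok=F)] out:P2(v=6); in:-
At end of tick 6: ['-', 'P5', 'P4', 'P3']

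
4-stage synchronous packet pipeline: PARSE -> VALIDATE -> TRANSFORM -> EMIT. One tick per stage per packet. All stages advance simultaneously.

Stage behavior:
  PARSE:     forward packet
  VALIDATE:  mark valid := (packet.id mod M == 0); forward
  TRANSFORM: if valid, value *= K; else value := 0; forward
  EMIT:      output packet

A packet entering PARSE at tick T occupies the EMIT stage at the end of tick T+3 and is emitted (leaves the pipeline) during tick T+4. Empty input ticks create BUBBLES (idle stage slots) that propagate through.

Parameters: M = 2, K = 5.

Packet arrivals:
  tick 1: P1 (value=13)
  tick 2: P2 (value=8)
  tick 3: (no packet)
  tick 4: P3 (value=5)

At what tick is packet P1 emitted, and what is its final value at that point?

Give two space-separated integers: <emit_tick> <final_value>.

Answer: 5 0

Derivation:
Tick 1: [PARSE:P1(v=13,ok=F), VALIDATE:-, TRANSFORM:-, EMIT:-] out:-; in:P1
Tick 2: [PARSE:P2(v=8,ok=F), VALIDATE:P1(v=13,ok=F), TRANSFORM:-, EMIT:-] out:-; in:P2
Tick 3: [PARSE:-, VALIDATE:P2(v=8,ok=T), TRANSFORM:P1(v=0,ok=F), EMIT:-] out:-; in:-
Tick 4: [PARSE:P3(v=5,ok=F), VALIDATE:-, TRANSFORM:P2(v=40,ok=T), EMIT:P1(v=0,ok=F)] out:-; in:P3
Tick 5: [PARSE:-, VALIDATE:P3(v=5,ok=F), TRANSFORM:-, EMIT:P2(v=40,ok=T)] out:P1(v=0); in:-
Tick 6: [PARSE:-, VALIDATE:-, TRANSFORM:P3(v=0,ok=F), EMIT:-] out:P2(v=40); in:-
Tick 7: [PARSE:-, VALIDATE:-, TRANSFORM:-, EMIT:P3(v=0,ok=F)] out:-; in:-
Tick 8: [PARSE:-, VALIDATE:-, TRANSFORM:-, EMIT:-] out:P3(v=0); in:-
P1: arrives tick 1, valid=False (id=1, id%2=1), emit tick 5, final value 0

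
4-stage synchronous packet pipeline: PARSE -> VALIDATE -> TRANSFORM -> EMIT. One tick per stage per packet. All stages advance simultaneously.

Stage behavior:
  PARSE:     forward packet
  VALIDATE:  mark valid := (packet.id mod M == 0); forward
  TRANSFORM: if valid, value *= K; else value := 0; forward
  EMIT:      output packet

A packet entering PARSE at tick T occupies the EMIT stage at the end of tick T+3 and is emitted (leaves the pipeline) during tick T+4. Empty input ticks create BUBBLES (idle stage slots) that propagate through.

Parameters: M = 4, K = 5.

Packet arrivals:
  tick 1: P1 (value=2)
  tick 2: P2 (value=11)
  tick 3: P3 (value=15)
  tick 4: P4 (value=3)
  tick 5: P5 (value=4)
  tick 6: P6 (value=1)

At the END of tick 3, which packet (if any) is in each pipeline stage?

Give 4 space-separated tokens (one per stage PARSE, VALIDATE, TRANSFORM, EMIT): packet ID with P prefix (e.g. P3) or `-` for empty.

Tick 1: [PARSE:P1(v=2,ok=F), VALIDATE:-, TRANSFORM:-, EMIT:-] out:-; in:P1
Tick 2: [PARSE:P2(v=11,ok=F), VALIDATE:P1(v=2,ok=F), TRANSFORM:-, EMIT:-] out:-; in:P2
Tick 3: [PARSE:P3(v=15,ok=F), VALIDATE:P2(v=11,ok=F), TRANSFORM:P1(v=0,ok=F), EMIT:-] out:-; in:P3
At end of tick 3: ['P3', 'P2', 'P1', '-']

Answer: P3 P2 P1 -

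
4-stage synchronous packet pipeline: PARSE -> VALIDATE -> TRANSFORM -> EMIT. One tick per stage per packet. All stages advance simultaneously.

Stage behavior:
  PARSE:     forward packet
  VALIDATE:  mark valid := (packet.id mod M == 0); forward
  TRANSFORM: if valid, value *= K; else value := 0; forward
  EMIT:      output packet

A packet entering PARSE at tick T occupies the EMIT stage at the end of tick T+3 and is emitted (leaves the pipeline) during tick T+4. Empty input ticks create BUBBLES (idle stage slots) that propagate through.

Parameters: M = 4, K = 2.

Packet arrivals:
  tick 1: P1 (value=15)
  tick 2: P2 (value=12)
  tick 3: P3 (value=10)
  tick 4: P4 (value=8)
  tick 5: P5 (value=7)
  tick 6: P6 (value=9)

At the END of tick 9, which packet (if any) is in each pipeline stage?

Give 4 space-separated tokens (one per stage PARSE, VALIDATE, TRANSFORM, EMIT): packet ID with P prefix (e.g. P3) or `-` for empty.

Tick 1: [PARSE:P1(v=15,ok=F), VALIDATE:-, TRANSFORM:-, EMIT:-] out:-; in:P1
Tick 2: [PARSE:P2(v=12,ok=F), VALIDATE:P1(v=15,ok=F), TRANSFORM:-, EMIT:-] out:-; in:P2
Tick 3: [PARSE:P3(v=10,ok=F), VALIDATE:P2(v=12,ok=F), TRANSFORM:P1(v=0,ok=F), EMIT:-] out:-; in:P3
Tick 4: [PARSE:P4(v=8,ok=F), VALIDATE:P3(v=10,ok=F), TRANSFORM:P2(v=0,ok=F), EMIT:P1(v=0,ok=F)] out:-; in:P4
Tick 5: [PARSE:P5(v=7,ok=F), VALIDATE:P4(v=8,ok=T), TRANSFORM:P3(v=0,ok=F), EMIT:P2(v=0,ok=F)] out:P1(v=0); in:P5
Tick 6: [PARSE:P6(v=9,ok=F), VALIDATE:P5(v=7,ok=F), TRANSFORM:P4(v=16,ok=T), EMIT:P3(v=0,ok=F)] out:P2(v=0); in:P6
Tick 7: [PARSE:-, VALIDATE:P6(v=9,ok=F), TRANSFORM:P5(v=0,ok=F), EMIT:P4(v=16,ok=T)] out:P3(v=0); in:-
Tick 8: [PARSE:-, VALIDATE:-, TRANSFORM:P6(v=0,ok=F), EMIT:P5(v=0,ok=F)] out:P4(v=16); in:-
Tick 9: [PARSE:-, VALIDATE:-, TRANSFORM:-, EMIT:P6(v=0,ok=F)] out:P5(v=0); in:-
At end of tick 9: ['-', '-', '-', 'P6']

Answer: - - - P6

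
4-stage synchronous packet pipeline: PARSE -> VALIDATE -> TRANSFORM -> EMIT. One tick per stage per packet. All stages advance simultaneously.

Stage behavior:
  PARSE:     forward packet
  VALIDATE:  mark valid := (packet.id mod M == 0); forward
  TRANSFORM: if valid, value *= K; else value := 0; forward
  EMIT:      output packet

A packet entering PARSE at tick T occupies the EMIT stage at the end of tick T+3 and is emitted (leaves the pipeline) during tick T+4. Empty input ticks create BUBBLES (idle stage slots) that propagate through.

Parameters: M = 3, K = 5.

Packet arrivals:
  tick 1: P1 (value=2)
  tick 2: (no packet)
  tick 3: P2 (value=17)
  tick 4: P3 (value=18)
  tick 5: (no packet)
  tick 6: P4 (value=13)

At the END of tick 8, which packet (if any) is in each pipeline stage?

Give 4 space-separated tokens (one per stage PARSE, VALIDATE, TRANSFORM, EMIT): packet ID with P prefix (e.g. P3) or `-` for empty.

Tick 1: [PARSE:P1(v=2,ok=F), VALIDATE:-, TRANSFORM:-, EMIT:-] out:-; in:P1
Tick 2: [PARSE:-, VALIDATE:P1(v=2,ok=F), TRANSFORM:-, EMIT:-] out:-; in:-
Tick 3: [PARSE:P2(v=17,ok=F), VALIDATE:-, TRANSFORM:P1(v=0,ok=F), EMIT:-] out:-; in:P2
Tick 4: [PARSE:P3(v=18,ok=F), VALIDATE:P2(v=17,ok=F), TRANSFORM:-, EMIT:P1(v=0,ok=F)] out:-; in:P3
Tick 5: [PARSE:-, VALIDATE:P3(v=18,ok=T), TRANSFORM:P2(v=0,ok=F), EMIT:-] out:P1(v=0); in:-
Tick 6: [PARSE:P4(v=13,ok=F), VALIDATE:-, TRANSFORM:P3(v=90,ok=T), EMIT:P2(v=0,ok=F)] out:-; in:P4
Tick 7: [PARSE:-, VALIDATE:P4(v=13,ok=F), TRANSFORM:-, EMIT:P3(v=90,ok=T)] out:P2(v=0); in:-
Tick 8: [PARSE:-, VALIDATE:-, TRANSFORM:P4(v=0,ok=F), EMIT:-] out:P3(v=90); in:-
At end of tick 8: ['-', '-', 'P4', '-']

Answer: - - P4 -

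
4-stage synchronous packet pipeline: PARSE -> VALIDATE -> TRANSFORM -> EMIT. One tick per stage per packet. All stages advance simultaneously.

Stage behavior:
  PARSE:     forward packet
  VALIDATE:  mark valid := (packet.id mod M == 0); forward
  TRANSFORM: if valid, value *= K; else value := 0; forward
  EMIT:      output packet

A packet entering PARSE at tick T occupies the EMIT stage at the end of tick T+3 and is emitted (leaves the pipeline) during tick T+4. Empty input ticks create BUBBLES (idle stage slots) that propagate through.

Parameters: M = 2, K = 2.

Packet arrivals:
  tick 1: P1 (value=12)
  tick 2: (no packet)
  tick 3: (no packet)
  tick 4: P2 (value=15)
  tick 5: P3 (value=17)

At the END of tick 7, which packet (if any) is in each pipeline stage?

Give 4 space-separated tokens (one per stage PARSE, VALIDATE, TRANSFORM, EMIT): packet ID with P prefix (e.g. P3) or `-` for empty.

Answer: - - P3 P2

Derivation:
Tick 1: [PARSE:P1(v=12,ok=F), VALIDATE:-, TRANSFORM:-, EMIT:-] out:-; in:P1
Tick 2: [PARSE:-, VALIDATE:P1(v=12,ok=F), TRANSFORM:-, EMIT:-] out:-; in:-
Tick 3: [PARSE:-, VALIDATE:-, TRANSFORM:P1(v=0,ok=F), EMIT:-] out:-; in:-
Tick 4: [PARSE:P2(v=15,ok=F), VALIDATE:-, TRANSFORM:-, EMIT:P1(v=0,ok=F)] out:-; in:P2
Tick 5: [PARSE:P3(v=17,ok=F), VALIDATE:P2(v=15,ok=T), TRANSFORM:-, EMIT:-] out:P1(v=0); in:P3
Tick 6: [PARSE:-, VALIDATE:P3(v=17,ok=F), TRANSFORM:P2(v=30,ok=T), EMIT:-] out:-; in:-
Tick 7: [PARSE:-, VALIDATE:-, TRANSFORM:P3(v=0,ok=F), EMIT:P2(v=30,ok=T)] out:-; in:-
At end of tick 7: ['-', '-', 'P3', 'P2']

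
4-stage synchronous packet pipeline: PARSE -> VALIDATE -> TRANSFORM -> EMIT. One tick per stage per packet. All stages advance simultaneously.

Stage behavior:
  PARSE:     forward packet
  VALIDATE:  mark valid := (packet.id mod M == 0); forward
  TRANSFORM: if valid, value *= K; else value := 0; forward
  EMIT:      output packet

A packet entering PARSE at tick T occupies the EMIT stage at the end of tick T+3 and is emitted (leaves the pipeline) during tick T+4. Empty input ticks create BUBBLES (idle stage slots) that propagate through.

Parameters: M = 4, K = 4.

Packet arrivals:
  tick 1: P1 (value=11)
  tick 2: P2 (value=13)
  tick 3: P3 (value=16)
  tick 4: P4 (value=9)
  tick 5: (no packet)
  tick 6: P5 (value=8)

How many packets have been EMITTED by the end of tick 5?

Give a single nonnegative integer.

Tick 1: [PARSE:P1(v=11,ok=F), VALIDATE:-, TRANSFORM:-, EMIT:-] out:-; in:P1
Tick 2: [PARSE:P2(v=13,ok=F), VALIDATE:P1(v=11,ok=F), TRANSFORM:-, EMIT:-] out:-; in:P2
Tick 3: [PARSE:P3(v=16,ok=F), VALIDATE:P2(v=13,ok=F), TRANSFORM:P1(v=0,ok=F), EMIT:-] out:-; in:P3
Tick 4: [PARSE:P4(v=9,ok=F), VALIDATE:P3(v=16,ok=F), TRANSFORM:P2(v=0,ok=F), EMIT:P1(v=0,ok=F)] out:-; in:P4
Tick 5: [PARSE:-, VALIDATE:P4(v=9,ok=T), TRANSFORM:P3(v=0,ok=F), EMIT:P2(v=0,ok=F)] out:P1(v=0); in:-
Emitted by tick 5: ['P1']

Answer: 1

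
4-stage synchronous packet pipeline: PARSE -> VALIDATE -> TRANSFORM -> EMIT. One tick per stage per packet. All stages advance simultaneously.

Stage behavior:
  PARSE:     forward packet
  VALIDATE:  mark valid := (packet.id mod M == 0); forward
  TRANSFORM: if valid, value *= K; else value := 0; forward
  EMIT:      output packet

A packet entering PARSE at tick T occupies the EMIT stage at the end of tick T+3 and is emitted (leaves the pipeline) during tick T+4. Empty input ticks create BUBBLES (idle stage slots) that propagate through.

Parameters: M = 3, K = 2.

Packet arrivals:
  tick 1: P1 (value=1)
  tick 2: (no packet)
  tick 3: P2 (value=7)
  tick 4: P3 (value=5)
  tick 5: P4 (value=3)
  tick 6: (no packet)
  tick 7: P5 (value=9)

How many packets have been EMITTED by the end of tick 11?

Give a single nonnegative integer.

Answer: 5

Derivation:
Tick 1: [PARSE:P1(v=1,ok=F), VALIDATE:-, TRANSFORM:-, EMIT:-] out:-; in:P1
Tick 2: [PARSE:-, VALIDATE:P1(v=1,ok=F), TRANSFORM:-, EMIT:-] out:-; in:-
Tick 3: [PARSE:P2(v=7,ok=F), VALIDATE:-, TRANSFORM:P1(v=0,ok=F), EMIT:-] out:-; in:P2
Tick 4: [PARSE:P3(v=5,ok=F), VALIDATE:P2(v=7,ok=F), TRANSFORM:-, EMIT:P1(v=0,ok=F)] out:-; in:P3
Tick 5: [PARSE:P4(v=3,ok=F), VALIDATE:P3(v=5,ok=T), TRANSFORM:P2(v=0,ok=F), EMIT:-] out:P1(v=0); in:P4
Tick 6: [PARSE:-, VALIDATE:P4(v=3,ok=F), TRANSFORM:P3(v=10,ok=T), EMIT:P2(v=0,ok=F)] out:-; in:-
Tick 7: [PARSE:P5(v=9,ok=F), VALIDATE:-, TRANSFORM:P4(v=0,ok=F), EMIT:P3(v=10,ok=T)] out:P2(v=0); in:P5
Tick 8: [PARSE:-, VALIDATE:P5(v=9,ok=F), TRANSFORM:-, EMIT:P4(v=0,ok=F)] out:P3(v=10); in:-
Tick 9: [PARSE:-, VALIDATE:-, TRANSFORM:P5(v=0,ok=F), EMIT:-] out:P4(v=0); in:-
Tick 10: [PARSE:-, VALIDATE:-, TRANSFORM:-, EMIT:P5(v=0,ok=F)] out:-; in:-
Tick 11: [PARSE:-, VALIDATE:-, TRANSFORM:-, EMIT:-] out:P5(v=0); in:-
Emitted by tick 11: ['P1', 'P2', 'P3', 'P4', 'P5']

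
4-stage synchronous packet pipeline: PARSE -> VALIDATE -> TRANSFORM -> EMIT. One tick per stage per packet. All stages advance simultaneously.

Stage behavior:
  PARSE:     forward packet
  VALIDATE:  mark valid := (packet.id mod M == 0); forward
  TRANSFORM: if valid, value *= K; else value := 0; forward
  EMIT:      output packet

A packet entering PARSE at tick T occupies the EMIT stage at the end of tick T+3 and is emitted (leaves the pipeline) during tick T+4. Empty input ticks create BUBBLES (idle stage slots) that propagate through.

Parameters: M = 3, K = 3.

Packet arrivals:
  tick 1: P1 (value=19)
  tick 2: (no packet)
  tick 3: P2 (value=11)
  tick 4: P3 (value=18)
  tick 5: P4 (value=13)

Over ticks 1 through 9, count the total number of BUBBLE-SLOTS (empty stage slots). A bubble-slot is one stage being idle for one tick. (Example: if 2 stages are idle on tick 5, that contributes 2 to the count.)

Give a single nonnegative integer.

Tick 1: [PARSE:P1(v=19,ok=F), VALIDATE:-, TRANSFORM:-, EMIT:-] out:-; bubbles=3
Tick 2: [PARSE:-, VALIDATE:P1(v=19,ok=F), TRANSFORM:-, EMIT:-] out:-; bubbles=3
Tick 3: [PARSE:P2(v=11,ok=F), VALIDATE:-, TRANSFORM:P1(v=0,ok=F), EMIT:-] out:-; bubbles=2
Tick 4: [PARSE:P3(v=18,ok=F), VALIDATE:P2(v=11,ok=F), TRANSFORM:-, EMIT:P1(v=0,ok=F)] out:-; bubbles=1
Tick 5: [PARSE:P4(v=13,ok=F), VALIDATE:P3(v=18,ok=T), TRANSFORM:P2(v=0,ok=F), EMIT:-] out:P1(v=0); bubbles=1
Tick 6: [PARSE:-, VALIDATE:P4(v=13,ok=F), TRANSFORM:P3(v=54,ok=T), EMIT:P2(v=0,ok=F)] out:-; bubbles=1
Tick 7: [PARSE:-, VALIDATE:-, TRANSFORM:P4(v=0,ok=F), EMIT:P3(v=54,ok=T)] out:P2(v=0); bubbles=2
Tick 8: [PARSE:-, VALIDATE:-, TRANSFORM:-, EMIT:P4(v=0,ok=F)] out:P3(v=54); bubbles=3
Tick 9: [PARSE:-, VALIDATE:-, TRANSFORM:-, EMIT:-] out:P4(v=0); bubbles=4
Total bubble-slots: 20

Answer: 20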